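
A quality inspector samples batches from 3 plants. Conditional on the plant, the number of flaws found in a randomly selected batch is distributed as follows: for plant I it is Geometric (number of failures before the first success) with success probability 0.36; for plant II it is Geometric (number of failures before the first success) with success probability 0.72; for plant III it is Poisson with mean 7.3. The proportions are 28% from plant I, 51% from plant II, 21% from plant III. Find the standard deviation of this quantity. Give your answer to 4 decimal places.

Per component, I: μ=1.77778, E[X²]=8.09877; II: μ=0.388889, E[X²]=0.691358; III: μ=7.3, E[X²]=60.59.
E[X] = 0.28·1.77778 + 0.51·0.388889 + 0.21·7.3 = 2.22911.
E[X²] = 0.28·8.09877 + 0.51·0.691358 + 0.21·60.59 = 15.3441.
Var(X) = E[X²] − (E[X])² = 15.3441 − 4.96894 = 10.3752.
SD(X) = √10.3752 = 3.22106.

3.2211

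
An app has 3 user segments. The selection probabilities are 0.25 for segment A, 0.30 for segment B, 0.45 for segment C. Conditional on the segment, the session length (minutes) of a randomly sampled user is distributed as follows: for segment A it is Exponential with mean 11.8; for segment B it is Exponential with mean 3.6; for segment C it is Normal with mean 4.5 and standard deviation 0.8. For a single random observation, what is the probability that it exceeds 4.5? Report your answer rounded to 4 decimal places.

Conditional on each segment, P(X > 4.5): A: 0.682935; B: 0.286505; C: 0.5.
By total probability, P(X > 4.5) = 0.25·0.682935 + 0.3·0.286505 + 0.45·0.5 = 0.481685.

0.4817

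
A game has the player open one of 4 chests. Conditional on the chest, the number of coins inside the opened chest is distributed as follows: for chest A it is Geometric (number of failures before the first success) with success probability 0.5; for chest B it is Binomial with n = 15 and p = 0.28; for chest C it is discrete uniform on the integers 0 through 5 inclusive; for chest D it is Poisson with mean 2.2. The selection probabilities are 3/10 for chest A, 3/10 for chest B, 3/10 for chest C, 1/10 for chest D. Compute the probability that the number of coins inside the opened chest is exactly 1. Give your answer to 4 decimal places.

Conditional on each chest, P(X = 1): A: 0.25; B: 0.0422575; C: 0.166667; D: 0.243767.
By total probability, P(X = 1) = 0.3·0.25 + 0.3·0.0422575 + 0.3·0.166667 + 0.1·0.243767 = 0.162054.

0.1621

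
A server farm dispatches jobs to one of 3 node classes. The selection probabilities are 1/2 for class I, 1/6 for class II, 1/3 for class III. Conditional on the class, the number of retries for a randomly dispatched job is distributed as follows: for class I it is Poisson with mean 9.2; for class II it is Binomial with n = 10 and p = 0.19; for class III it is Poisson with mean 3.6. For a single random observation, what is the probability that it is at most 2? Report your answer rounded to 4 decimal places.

0.2215

Conditional on each class, P(X ≤ 2): I: 0.00530659; II: 0.70778; III: 0.302747.
By total probability, P(X ≤ 2) = 0.5·0.00530659 + 0.166667·0.70778 + 0.333333·0.302747 = 0.221532.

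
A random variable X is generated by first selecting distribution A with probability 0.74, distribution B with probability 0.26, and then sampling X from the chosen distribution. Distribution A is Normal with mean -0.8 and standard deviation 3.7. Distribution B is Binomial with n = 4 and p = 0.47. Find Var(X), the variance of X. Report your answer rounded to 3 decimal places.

Per component, A: μ=-0.8, E[X²]=14.33; B: μ=1.88, E[X²]=4.5308.
E[X] = 0.74·-0.8 + 0.26·1.88 = -0.1032.
E[X²] = 0.74·14.33 + 0.26·4.5308 = 11.7822.
Var(X) = E[X²] − (E[X])² = 11.7822 − 0.0106502 = 11.7716.

11.772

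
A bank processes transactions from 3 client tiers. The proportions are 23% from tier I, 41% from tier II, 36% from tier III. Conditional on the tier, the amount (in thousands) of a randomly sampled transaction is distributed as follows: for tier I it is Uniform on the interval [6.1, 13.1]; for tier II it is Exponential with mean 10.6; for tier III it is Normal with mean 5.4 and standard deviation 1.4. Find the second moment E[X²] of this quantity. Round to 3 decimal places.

For each component E[X²] = Var + (mean)², giving I: 96.2433; II: 224.72; III: 31.12.
Overall E[X²] = 0.23·96.2433 + 0.41·224.72 + 0.36·31.12 = 125.474.

125.474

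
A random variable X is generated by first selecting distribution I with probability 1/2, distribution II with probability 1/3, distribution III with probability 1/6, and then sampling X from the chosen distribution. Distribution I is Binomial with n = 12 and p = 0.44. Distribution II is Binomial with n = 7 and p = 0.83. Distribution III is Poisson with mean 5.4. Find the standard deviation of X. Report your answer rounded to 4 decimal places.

Per component, I: μ=5.28, E[X²]=30.8352; II: μ=5.81, E[X²]=34.7438; III: μ=5.4, E[X²]=34.56.
E[X] = 0.5·5.28 + 0.333333·5.81 + 0.166667·5.4 = 5.47667.
E[X²] = 0.5·30.8352 + 0.333333·34.7438 + 0.166667·34.56 = 32.7589.
Var(X) = E[X²] − (E[X])² = 32.7589 − 29.9939 = 2.76499.
SD(X) = √2.76499 = 1.66283.

1.6628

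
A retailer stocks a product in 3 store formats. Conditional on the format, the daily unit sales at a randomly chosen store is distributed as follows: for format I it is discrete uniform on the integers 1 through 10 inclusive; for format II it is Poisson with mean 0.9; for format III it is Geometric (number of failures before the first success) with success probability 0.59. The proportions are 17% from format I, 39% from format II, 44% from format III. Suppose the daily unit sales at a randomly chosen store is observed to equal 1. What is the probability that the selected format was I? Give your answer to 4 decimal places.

0.0639

Likelihoods P(X=1 | ·): I: 0.1; II: 0.365913; III: 0.2419.
Posterior ∝ prior × likelihood. Numerator for I: 0.17·0.1 = 0.017.
Normalizing constant: 0.17·0.1 + 0.39·0.365913 + 0.44·0.2419 = 0.266142.
P(I | observation) = 0.017 / 0.266142 = 0.0638757.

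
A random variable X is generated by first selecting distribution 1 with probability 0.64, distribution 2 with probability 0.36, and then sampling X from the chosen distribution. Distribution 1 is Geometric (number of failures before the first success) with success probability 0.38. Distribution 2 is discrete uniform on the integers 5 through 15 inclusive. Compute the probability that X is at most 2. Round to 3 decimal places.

Conditional on each component, P(X ≤ 2): 1: 0.761672; 2: 0.
By total probability, P(X ≤ 2) = 0.64·0.761672 + 0.36·0 = 0.48747.

0.487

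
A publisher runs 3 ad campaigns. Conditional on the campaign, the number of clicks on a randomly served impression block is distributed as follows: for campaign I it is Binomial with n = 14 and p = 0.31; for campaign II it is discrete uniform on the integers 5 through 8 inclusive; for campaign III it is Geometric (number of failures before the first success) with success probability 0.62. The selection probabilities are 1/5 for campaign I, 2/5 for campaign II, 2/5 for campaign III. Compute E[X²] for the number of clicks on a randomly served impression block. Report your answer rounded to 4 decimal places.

For each component E[X²] = Var + (mean)², giving I: 21.8302; II: 43.5; III: 1.3642.
Overall E[X²] = 0.2·21.8302 + 0.4·43.5 + 0.4·1.3642 = 22.3117.

22.3117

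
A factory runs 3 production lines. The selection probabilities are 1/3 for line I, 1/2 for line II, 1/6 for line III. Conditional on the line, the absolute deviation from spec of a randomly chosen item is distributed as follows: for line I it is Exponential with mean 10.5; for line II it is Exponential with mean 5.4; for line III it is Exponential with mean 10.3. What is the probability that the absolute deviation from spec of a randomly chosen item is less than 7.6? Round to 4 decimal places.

0.6363

Conditional on each line, P(X < 7.6): I: 0.515099; II: 0.755223; III: 0.521866.
By total probability, P(X < 7.6) = 0.333333·0.515099 + 0.5·0.755223 + 0.166667·0.521866 = 0.636289.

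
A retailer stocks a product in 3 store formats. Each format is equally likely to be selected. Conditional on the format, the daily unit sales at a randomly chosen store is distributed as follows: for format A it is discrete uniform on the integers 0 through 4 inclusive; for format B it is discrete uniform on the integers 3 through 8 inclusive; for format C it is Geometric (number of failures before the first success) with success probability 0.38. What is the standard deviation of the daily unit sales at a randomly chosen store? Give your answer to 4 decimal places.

2.4716

Per component, A: μ=2, E[X²]=6; B: μ=5.5, E[X²]=33.1667; C: μ=1.63158, E[X²]=6.95568.
E[X] = 0.333333·2 + 0.333333·5.5 + 0.333333·1.63158 = 3.04386.
E[X²] = 0.333333·6 + 0.333333·33.1667 + 0.333333·6.95568 = 15.3741.
Var(X) = E[X²] − (E[X])² = 15.3741 − 9.26508 = 6.10903.
SD(X) = √6.10903 = 2.47165.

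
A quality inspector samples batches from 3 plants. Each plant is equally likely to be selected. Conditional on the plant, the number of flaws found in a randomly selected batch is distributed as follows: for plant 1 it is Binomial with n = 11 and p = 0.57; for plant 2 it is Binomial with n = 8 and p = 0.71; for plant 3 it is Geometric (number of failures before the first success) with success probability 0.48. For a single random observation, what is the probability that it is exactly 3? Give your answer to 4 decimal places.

Conditional on each plant, P(X = 3): 1: 0.0357155; 2: 0.0411105; 3: 0.0674918.
By total probability, P(X = 3) = 0.333333·0.0357155 + 0.333333·0.0411105 + 0.333333·0.0674918 = 0.0481059.

0.0481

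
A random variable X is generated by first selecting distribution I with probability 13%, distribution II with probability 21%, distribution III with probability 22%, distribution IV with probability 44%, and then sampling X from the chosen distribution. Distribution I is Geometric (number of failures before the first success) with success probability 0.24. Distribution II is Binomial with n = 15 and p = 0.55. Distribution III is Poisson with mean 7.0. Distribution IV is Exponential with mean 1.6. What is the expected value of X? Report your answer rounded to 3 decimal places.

4.388

Component means — I: 3.16667; II: 8.25; III: 7; IV: 1.6.
E[X] = 0.13·3.16667 + 0.21·8.25 + 0.22·7 + 0.44·1.6 = 4.38817.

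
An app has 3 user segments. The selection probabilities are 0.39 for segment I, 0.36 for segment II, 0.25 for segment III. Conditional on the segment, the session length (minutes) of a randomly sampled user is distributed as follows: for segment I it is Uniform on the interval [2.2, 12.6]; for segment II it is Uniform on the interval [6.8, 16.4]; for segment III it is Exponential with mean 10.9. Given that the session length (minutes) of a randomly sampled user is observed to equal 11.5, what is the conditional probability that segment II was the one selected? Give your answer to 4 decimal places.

Likelihoods f(11.5 | ·): I: 0.0961538; II: 0.104167; III: 0.0319428.
Posterior ∝ prior × likelihood. Numerator for II: 0.36·0.104167 = 0.0375.
Normalizing constant: 0.39·0.0961538 + 0.36·0.104167 + 0.25·0.0319428 = 0.0829857.
P(II | observation) = 0.0375 / 0.0829857 = 0.451885.

0.4519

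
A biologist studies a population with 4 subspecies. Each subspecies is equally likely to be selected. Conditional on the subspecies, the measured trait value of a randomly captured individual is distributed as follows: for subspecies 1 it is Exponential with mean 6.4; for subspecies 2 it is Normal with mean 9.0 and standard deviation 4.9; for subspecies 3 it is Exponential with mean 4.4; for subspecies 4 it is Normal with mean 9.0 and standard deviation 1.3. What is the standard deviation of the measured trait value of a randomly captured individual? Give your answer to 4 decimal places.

Per component, 1: μ=6.4, E[X²]=81.92; 2: μ=9, E[X²]=105.01; 3: μ=4.4, E[X²]=38.72; 4: μ=9, E[X²]=82.69.
E[X] = 0.25·6.4 + 0.25·9 + 0.25·4.4 + 0.25·9 = 7.2.
E[X²] = 0.25·81.92 + 0.25·105.01 + 0.25·38.72 + 0.25·82.69 = 77.085.
Var(X) = E[X²] − (E[X])² = 77.085 − 51.84 = 25.245.
SD(X) = √25.245 = 5.02444.

5.0244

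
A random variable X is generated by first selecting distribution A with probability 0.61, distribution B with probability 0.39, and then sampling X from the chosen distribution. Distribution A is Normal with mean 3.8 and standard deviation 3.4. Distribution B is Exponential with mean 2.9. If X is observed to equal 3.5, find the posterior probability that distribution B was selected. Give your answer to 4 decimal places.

0.3607

Likelihoods f(3.5 | ·): A: 0.11688; B: 0.103146.
Posterior ∝ prior × likelihood. Numerator for B: 0.39·0.103146 = 0.040227.
Normalizing constant: 0.61·0.11688 + 0.39·0.103146 = 0.111524.
P(B | observation) = 0.040227 / 0.111524 = 0.360703.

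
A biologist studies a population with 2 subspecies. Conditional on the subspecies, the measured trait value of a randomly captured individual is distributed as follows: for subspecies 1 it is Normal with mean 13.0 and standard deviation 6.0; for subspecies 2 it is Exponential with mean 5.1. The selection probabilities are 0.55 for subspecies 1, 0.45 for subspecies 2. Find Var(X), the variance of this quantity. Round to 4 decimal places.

46.9510

Per component, 1: μ=13, E[X²]=205; 2: μ=5.1, E[X²]=52.02.
E[X] = 0.55·13 + 0.45·5.1 = 9.445.
E[X²] = 0.55·205 + 0.45·52.02 = 136.159.
Var(X) = E[X²] − (E[X])² = 136.159 − 89.208 = 46.951.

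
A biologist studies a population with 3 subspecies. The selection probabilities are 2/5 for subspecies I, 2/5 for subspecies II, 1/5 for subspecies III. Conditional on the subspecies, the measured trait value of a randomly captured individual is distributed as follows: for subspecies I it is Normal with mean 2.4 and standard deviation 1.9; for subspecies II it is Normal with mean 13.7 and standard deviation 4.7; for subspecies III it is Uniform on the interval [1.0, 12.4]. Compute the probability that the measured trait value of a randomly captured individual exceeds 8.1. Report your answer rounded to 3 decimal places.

0.429

Conditional on each subspecies, P(X > 8.1): I: 0.0013499; II: 0.883269; III: 0.377193.
By total probability, P(X > 8.1) = 0.4·0.0013499 + 0.4·0.883269 + 0.2·0.377193 = 0.429286.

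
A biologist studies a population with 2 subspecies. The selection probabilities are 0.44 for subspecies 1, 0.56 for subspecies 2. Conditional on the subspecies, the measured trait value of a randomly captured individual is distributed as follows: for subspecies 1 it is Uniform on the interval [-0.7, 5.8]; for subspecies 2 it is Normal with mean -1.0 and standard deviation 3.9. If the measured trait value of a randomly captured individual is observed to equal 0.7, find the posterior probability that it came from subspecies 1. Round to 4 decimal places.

Likelihoods f(0.7 | ·): 1: 0.153846; 2: 0.0930221.
Posterior ∝ prior × likelihood. Numerator for 1: 0.44·0.153846 = 0.0676923.
Normalizing constant: 0.44·0.153846 + 0.56·0.0930221 = 0.119785.
P(1 | observation) = 0.0676923 / 0.119785 = 0.565117.

0.5651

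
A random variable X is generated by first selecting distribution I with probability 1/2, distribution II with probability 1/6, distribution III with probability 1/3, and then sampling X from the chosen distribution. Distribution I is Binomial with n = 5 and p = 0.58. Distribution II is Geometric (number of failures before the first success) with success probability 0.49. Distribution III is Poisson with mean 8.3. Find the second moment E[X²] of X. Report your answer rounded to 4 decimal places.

31.0786

For each component E[X²] = Var + (mean)², giving I: 9.628; II: 3.20741; III: 77.19.
Overall E[X²] = 0.5·9.628 + 0.166667·3.20741 + 0.333333·77.19 = 31.0786.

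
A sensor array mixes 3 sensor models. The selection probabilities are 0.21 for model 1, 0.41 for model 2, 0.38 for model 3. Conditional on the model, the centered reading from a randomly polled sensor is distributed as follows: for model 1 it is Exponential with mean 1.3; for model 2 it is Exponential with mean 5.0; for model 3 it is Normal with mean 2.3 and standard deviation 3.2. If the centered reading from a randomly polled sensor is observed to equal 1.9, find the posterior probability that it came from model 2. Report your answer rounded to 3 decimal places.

Likelihoods f(1.9 | ·): 1: 0.178369; 2: 0.136772; 3: 0.123699.
Posterior ∝ prior × likelihood. Numerator for 2: 0.41·0.136772 = 0.0560766.
Normalizing constant: 0.21·0.178369 + 0.41·0.136772 + 0.38·0.123699 = 0.14054.
P(2 | observation) = 0.0560766 / 0.14054 = 0.399009.

0.399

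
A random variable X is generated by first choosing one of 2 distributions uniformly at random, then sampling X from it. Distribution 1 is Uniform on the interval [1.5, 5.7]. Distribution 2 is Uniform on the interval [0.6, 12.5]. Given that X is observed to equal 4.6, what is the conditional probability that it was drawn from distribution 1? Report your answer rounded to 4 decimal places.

0.7391

Likelihoods f(4.6 | ·): 1: 0.238095; 2: 0.0840336.
Posterior ∝ prior × likelihood. Numerator for 1: 0.5·0.238095 = 0.119048.
Normalizing constant: 0.5·0.238095 + 0.5·0.0840336 = 0.161064.
P(1 | observation) = 0.119048 / 0.161064 = 0.73913.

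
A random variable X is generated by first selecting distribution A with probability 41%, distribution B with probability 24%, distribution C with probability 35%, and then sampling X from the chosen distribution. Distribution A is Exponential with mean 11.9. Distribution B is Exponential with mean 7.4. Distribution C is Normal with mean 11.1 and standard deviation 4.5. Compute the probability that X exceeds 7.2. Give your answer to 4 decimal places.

0.5970

Conditional on each component, P(X > 7.2): A: 0.546051; B: 0.377958; C: 0.806938.
By total probability, P(X > 7.2) = 0.41·0.546051 + 0.24·0.377958 + 0.35·0.806938 = 0.597019.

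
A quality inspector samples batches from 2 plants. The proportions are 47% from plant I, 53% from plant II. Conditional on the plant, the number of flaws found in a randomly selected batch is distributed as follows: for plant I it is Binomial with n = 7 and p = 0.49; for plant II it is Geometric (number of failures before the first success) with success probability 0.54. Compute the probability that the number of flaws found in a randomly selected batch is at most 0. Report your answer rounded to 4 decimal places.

Conditional on each plant, P(X ≤ 0): I: 0.00897411; II: 0.54.
By total probability, P(X ≤ 0) = 0.47·0.00897411 + 0.53·0.54 = 0.290418.

0.2904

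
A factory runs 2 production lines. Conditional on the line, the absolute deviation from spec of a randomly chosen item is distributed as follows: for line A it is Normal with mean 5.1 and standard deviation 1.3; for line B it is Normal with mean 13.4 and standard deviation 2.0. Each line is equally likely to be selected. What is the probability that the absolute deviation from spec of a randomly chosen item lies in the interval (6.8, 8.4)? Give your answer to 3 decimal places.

0.048

Conditional on each line, P(6.8 < X < 8.4): A: 0.0899218; B: 0.00572624.
By total probability, P(6.8 < X < 8.4) = 0.5·0.0899218 + 0.5·0.00572624 = 0.047824.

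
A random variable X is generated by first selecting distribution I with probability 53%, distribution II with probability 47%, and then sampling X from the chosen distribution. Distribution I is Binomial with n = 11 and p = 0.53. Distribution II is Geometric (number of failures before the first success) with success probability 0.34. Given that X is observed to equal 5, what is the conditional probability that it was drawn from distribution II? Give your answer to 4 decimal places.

Likelihoods P(X=5 | ·): I: 0.208261; II: 0.0425793.
Posterior ∝ prior × likelihood. Numerator for II: 0.47·0.0425793 = 0.0200123.
Normalizing constant: 0.53·0.208261 + 0.47·0.0425793 = 0.130391.
P(II | observation) = 0.0200123 / 0.130391 = 0.153479.

0.1535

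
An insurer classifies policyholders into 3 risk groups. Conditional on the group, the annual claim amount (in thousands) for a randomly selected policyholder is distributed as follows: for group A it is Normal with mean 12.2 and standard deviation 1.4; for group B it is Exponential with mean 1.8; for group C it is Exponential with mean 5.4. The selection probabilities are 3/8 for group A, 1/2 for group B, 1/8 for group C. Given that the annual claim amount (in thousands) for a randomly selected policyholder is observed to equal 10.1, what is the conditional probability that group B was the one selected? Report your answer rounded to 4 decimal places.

Likelihoods f(10.1 | ·): A: 0.0925126; B: 0.00203167; C: 0.0285308.
Posterior ∝ prior × likelihood. Numerator for B: 0.5·0.00203167 = 0.00101583.
Normalizing constant: 0.375·0.0925126 + 0.5·0.00203167 + 0.125·0.0285308 = 0.0392744.
P(B | observation) = 0.00101583 / 0.0392744 = 0.025865.

0.0259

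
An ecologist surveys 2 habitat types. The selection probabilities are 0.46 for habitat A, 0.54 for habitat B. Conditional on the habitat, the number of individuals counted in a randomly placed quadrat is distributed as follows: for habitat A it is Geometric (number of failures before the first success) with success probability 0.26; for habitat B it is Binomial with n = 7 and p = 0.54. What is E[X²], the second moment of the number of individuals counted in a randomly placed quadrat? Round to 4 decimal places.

17.4165

For each component E[X²] = Var + (mean)², giving A: 19.0473; B: 16.0272.
Overall E[X²] = 0.46·19.0473 + 0.54·16.0272 = 17.4165.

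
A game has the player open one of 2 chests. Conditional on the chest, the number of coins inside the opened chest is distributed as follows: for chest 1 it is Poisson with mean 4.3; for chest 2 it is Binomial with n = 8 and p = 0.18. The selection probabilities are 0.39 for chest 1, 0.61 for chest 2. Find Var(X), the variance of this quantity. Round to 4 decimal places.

4.3432

Per component, 1: μ=4.3, E[X²]=22.79; 2: μ=1.44, E[X²]=3.2544.
E[X] = 0.39·4.3 + 0.61·1.44 = 2.5554.
E[X²] = 0.39·22.79 + 0.61·3.2544 = 10.8733.
Var(X) = E[X²] − (E[X])² = 10.8733 − 6.53007 = 4.34321.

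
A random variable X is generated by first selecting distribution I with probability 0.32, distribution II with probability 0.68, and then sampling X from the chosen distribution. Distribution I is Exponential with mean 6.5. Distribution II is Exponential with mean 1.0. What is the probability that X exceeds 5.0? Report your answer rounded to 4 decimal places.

0.1529

Conditional on each component, P(X > 5.0): I: 0.463369; II: 0.00673795.
By total probability, P(X > 5.0) = 0.32·0.463369 + 0.68·0.00673795 = 0.15286.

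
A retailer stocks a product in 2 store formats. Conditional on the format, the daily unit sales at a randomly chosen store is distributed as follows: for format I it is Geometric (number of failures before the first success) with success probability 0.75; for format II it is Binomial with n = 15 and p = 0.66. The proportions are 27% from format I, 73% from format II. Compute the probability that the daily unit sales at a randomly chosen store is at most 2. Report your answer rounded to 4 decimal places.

0.2658

Conditional on each format, P(X ≤ 2): I: 0.984375; II: 3.99359e-05.
By total probability, P(X ≤ 2) = 0.27·0.984375 + 0.73·3.99359e-05 = 0.26581.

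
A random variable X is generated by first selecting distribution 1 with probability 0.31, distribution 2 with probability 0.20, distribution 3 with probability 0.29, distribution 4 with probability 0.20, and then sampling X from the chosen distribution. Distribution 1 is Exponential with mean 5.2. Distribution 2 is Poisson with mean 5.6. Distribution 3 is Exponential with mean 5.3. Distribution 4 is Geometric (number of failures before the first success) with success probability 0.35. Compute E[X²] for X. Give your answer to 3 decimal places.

For each component E[X²] = Var + (mean)², giving 1: 54.08; 2: 36.96; 3: 56.18; 4: 8.7551.
Overall E[X²] = 0.31·54.08 + 0.2·36.96 + 0.29·56.18 + 0.2·8.7551 = 42.2.

42.200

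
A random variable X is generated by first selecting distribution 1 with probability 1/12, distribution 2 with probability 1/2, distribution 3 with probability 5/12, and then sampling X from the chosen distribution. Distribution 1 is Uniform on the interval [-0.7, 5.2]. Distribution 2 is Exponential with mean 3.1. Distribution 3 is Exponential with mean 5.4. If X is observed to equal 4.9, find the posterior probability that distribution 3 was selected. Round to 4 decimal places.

0.3969

Likelihoods f(4.9 | ·): 1: 0.169492; 2: 0.0664007; 3: 0.074735.
Posterior ∝ prior × likelihood. Numerator for 3: 0.416667·0.074735 = 0.0311396.
Normalizing constant: 0.0833333·0.169492 + 0.5·0.0664007 + 0.416667·0.074735 = 0.0784643.
P(3 | observation) = 0.0311396 / 0.0784643 = 0.396863.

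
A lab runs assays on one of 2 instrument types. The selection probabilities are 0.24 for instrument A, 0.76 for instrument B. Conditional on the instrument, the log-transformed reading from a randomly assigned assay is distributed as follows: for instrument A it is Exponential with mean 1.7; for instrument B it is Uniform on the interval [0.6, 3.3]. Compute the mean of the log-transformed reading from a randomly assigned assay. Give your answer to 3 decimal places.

Component means — A: 1.7; B: 1.95.
E[X] = 0.24·1.7 + 0.76·1.95 = 1.89.

1.890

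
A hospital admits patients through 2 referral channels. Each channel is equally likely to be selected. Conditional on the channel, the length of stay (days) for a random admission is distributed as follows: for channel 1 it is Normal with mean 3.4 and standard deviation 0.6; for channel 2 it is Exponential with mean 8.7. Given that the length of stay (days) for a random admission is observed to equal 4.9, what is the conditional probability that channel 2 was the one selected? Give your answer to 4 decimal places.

0.6914

Likelihoods f(4.9 | ·): 1: 0.0292138; 2: 0.0654452.
Posterior ∝ prior × likelihood. Numerator for 2: 0.5·0.0654452 = 0.0327226.
Normalizing constant: 0.5·0.0292138 + 0.5·0.0654452 = 0.0473295.
P(2 | observation) = 0.0327226 / 0.0473295 = 0.691378.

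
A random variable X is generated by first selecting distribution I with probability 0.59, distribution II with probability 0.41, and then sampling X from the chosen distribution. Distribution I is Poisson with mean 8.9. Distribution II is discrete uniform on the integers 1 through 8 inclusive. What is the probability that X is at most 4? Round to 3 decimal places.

Conditional on each component, P(X ≤ 4): I: 0.0584325; II: 0.5.
By total probability, P(X ≤ 4) = 0.59·0.0584325 + 0.41·0.5 = 0.239475.

0.239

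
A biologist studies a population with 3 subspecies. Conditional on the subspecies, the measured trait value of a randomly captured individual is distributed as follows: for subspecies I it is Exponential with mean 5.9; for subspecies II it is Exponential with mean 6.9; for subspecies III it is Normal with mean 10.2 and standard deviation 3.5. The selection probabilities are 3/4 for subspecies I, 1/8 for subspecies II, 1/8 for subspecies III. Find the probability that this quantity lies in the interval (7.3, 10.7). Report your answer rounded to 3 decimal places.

0.156

Conditional on each subspecies, P(7.3 < X < 10.7): I: 0.127097; II: 0.135065; III: 0.353125.
By total probability, P(7.3 < X < 10.7) = 0.75·0.127097 + 0.125·0.135065 + 0.125·0.353125 = 0.156347.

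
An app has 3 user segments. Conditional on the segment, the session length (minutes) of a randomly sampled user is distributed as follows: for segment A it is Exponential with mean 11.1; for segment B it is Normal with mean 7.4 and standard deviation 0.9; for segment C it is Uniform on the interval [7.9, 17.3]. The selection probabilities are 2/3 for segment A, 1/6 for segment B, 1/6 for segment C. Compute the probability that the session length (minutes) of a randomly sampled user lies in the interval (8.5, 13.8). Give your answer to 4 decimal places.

Conditional on each segment, P(8.5 < X < 13.8): A: 0.176531; B: 0.110812; C: 0.56383.
By total probability, P(8.5 < X < 13.8) = 0.666667·0.176531 + 0.166667·0.110812 + 0.166667·0.56383 = 0.230127.

0.2301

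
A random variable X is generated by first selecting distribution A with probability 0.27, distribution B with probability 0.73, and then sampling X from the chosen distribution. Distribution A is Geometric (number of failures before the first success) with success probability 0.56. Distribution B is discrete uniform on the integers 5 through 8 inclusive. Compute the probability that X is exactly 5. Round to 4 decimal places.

Conditional on each component, P(X = 5): A: 0.00923531; B: 0.25.
By total probability, P(X = 5) = 0.27·0.00923531 + 0.73·0.25 = 0.184994.

0.1850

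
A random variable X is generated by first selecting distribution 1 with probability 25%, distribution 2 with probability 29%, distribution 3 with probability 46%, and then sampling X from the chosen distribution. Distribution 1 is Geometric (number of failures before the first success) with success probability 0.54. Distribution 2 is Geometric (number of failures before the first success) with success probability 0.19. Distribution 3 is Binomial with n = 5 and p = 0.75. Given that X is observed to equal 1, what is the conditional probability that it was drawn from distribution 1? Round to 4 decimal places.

Likelihoods P(X=1 | ·): 1: 0.2484; 2: 0.1539; 3: 0.0146484.
Posterior ∝ prior × likelihood. Numerator for 1: 0.25·0.2484 = 0.0621.
Normalizing constant: 0.25·0.2484 + 0.29·0.1539 + 0.46·0.0146484 = 0.113469.
P(1 | observation) = 0.0621 / 0.113469 = 0.547285.

0.5473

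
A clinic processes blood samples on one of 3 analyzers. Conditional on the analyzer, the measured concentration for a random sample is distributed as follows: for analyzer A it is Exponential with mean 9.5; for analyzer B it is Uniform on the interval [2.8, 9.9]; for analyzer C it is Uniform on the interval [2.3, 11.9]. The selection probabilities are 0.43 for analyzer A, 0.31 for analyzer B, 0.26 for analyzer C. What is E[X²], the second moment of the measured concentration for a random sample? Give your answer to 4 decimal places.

106.5206

For each component E[X²] = Var + (mean)², giving A: 180.5; B: 44.5233; C: 58.09.
Overall E[X²] = 0.43·180.5 + 0.31·44.5233 + 0.26·58.09 = 106.521.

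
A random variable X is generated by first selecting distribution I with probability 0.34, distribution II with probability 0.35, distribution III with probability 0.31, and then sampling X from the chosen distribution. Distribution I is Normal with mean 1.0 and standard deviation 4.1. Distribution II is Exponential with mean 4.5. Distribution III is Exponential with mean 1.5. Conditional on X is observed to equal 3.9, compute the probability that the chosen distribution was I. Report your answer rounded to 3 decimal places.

Likelihoods f(3.9 | ·): I: 0.0757684; II: 0.0934112; III: 0.0495157.
Posterior ∝ prior × likelihood. Numerator for I: 0.34·0.0757684 = 0.0257612.
Normalizing constant: 0.34·0.0757684 + 0.35·0.0934112 + 0.31·0.0495157 = 0.073805.
P(I | observation) = 0.0257612 / 0.073805 = 0.349045.

0.349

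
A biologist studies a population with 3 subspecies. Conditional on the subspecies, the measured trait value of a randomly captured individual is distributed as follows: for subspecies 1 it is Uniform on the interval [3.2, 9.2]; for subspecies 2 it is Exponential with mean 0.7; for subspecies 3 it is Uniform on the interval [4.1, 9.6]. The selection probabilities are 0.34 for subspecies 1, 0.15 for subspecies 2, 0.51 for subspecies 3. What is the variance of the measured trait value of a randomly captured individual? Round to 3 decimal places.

6.889

Per component, 1: μ=6.2, E[X²]=41.44; 2: μ=0.7, E[X²]=0.98; 3: μ=6.85, E[X²]=49.4433.
E[X] = 0.34·6.2 + 0.15·0.7 + 0.51·6.85 = 5.7065.
E[X²] = 0.34·41.44 + 0.15·0.98 + 0.51·49.4433 = 39.4527.
Var(X) = E[X²] − (E[X])² = 39.4527 − 32.5641 = 6.88856.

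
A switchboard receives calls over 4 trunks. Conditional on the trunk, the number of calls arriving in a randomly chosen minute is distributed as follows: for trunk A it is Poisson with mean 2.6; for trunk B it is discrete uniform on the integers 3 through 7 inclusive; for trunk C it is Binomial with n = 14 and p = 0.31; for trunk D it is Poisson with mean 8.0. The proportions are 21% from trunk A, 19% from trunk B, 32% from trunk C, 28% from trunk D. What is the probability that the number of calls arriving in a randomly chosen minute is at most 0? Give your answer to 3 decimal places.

Conditional on each trunk, P(X ≤ 0): A: 0.0742736; B: 0; C: 0.00554482; D: 0.000335463.
By total probability, P(X ≤ 0) = 0.21·0.0742736 + 0.19·0 + 0.32·0.00554482 + 0.28·0.000335463 = 0.0174657.

0.017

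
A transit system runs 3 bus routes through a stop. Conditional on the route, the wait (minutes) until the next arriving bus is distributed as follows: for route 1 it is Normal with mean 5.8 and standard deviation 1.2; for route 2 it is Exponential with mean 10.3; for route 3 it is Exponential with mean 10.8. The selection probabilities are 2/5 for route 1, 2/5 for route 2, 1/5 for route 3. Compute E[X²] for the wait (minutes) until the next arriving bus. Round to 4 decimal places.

For each component E[X²] = Var + (mean)², giving 1: 35.08; 2: 212.18; 3: 233.28.
Overall E[X²] = 0.4·35.08 + 0.4·212.18 + 0.2·233.28 = 145.56.

145.5600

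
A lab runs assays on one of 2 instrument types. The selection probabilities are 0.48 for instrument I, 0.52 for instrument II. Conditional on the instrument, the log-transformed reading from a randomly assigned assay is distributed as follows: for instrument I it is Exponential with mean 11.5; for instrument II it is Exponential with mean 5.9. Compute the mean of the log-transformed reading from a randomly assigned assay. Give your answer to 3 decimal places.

8.588

Component means — I: 11.5; II: 5.9.
E[X] = 0.48·11.5 + 0.52·5.9 = 8.588.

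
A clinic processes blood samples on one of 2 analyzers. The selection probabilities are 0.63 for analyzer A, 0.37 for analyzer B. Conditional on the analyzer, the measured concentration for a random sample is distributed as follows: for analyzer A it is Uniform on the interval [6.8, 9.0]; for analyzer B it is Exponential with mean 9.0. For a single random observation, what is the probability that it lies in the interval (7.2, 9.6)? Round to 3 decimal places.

Conditional on each analyzer, P(7.2 < X < 9.6): A: 0.818182; B: 0.105175.
By total probability, P(7.2 < X < 9.6) = 0.63·0.818182 + 0.37·0.105175 = 0.554369.

0.554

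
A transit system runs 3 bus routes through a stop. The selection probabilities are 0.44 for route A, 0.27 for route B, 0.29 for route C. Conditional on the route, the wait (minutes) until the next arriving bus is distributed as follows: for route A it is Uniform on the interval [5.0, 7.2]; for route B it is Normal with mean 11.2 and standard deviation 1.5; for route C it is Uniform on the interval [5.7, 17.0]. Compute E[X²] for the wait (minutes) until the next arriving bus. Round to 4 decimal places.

For each component E[X²] = Var + (mean)², giving A: 37.6133; B: 127.69; C: 139.463.
Overall E[X²] = 0.44·37.6133 + 0.27·127.69 + 0.29·139.463 = 91.4705.

91.4705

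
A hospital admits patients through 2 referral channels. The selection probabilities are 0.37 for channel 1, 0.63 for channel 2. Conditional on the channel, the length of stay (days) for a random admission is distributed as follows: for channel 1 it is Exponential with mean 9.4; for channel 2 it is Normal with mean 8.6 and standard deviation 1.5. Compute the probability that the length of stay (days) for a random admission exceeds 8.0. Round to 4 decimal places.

0.5709

Conditional on each channel, P(X > 8.0): 1: 0.42696; 2: 0.655422.
By total probability, P(X > 8.0) = 0.37·0.42696 + 0.63·0.655422 = 0.570891.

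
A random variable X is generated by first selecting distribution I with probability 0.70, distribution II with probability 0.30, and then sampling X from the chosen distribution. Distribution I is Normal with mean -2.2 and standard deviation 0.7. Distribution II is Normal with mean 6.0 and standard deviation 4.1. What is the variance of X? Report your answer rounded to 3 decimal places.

Per component, I: μ=-2.2, E[X²]=5.33; II: μ=6, E[X²]=52.81.
E[X] = 0.7·-2.2 + 0.3·6 = 0.26.
E[X²] = 0.7·5.33 + 0.3·52.81 = 19.574.
Var(X) = E[X²] − (E[X])² = 19.574 − 0.0676 = 19.5064.

19.506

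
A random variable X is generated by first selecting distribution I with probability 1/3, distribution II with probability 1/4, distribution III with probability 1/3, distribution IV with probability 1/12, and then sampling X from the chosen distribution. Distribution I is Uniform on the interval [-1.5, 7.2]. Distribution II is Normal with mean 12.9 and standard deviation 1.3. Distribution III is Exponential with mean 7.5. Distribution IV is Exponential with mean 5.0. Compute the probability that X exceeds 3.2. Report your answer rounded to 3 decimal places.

0.665

Conditional on each component, P(X > 3.2): I: 0.45977; II: 1; III: 0.652681; IV: 0.527292.
By total probability, P(X > 3.2) = 0.333333·0.45977 + 0.25·1 + 0.333333·0.652681 + 0.0833333·0.527292 = 0.664758.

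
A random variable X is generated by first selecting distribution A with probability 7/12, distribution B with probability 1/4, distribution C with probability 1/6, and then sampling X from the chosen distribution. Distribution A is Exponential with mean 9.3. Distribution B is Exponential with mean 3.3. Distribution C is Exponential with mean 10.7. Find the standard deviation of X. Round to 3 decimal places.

8.943

Per component, A: μ=9.3, E[X²]=172.98; B: μ=3.3, E[X²]=21.78; C: μ=10.7, E[X²]=228.98.
E[X] = 0.583333·9.3 + 0.25·3.3 + 0.166667·10.7 = 8.03333.
E[X²] = 0.583333·172.98 + 0.25·21.78 + 0.166667·228.98 = 144.513.
Var(X) = E[X²] − (E[X])² = 144.513 − 64.5344 = 79.9789.
SD(X) = √79.9789 = 8.94309.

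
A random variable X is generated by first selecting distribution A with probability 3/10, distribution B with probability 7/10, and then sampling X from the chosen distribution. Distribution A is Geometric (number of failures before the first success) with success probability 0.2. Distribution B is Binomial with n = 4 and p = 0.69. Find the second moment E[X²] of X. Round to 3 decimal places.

16.731

For each component E[X²] = Var + (mean)², giving A: 36; B: 8.4732.
Overall E[X²] = 0.3·36 + 0.7·8.4732 = 16.7312.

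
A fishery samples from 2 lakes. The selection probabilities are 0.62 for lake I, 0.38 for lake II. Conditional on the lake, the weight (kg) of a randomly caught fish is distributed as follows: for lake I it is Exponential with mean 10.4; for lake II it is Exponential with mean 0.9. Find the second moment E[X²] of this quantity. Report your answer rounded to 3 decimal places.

For each component E[X²] = Var + (mean)², giving I: 216.32; II: 1.62.
Overall E[X²] = 0.62·216.32 + 0.38·1.62 = 134.734.

134.734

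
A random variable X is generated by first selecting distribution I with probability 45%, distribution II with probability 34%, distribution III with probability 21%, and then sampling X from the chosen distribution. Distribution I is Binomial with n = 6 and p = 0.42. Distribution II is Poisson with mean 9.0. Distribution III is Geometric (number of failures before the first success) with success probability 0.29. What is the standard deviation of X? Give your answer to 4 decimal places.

3.8705

Per component, I: μ=2.52, E[X²]=7.812; II: μ=9, E[X²]=90; III: μ=2.44828, E[X²]=14.4364.
E[X] = 0.45·2.52 + 0.34·9 + 0.21·2.44828 = 4.70814.
E[X²] = 0.45·7.812 + 0.34·90 + 0.21·14.4364 = 37.147.
Var(X) = E[X²] − (E[X])² = 37.147 − 22.1666 = 14.9805.
SD(X) = √14.9805 = 3.87046.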